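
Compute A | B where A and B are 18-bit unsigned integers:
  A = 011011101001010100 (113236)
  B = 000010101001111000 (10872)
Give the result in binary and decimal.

Apply | to each column (1 where either bit is 1):
  011011101001010100
| 000010101001111000
--------------------
  011011101001111100

Answer: 011011101001111100 (113276)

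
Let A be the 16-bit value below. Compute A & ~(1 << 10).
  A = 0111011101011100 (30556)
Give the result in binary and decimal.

Mask = ~(1 << 10) = 1111101111111111
Bit 10 of A is 1, so AND-ing with the mask clears it to 0.
  0111011101011100
& 1111101111111111
------------------
  0111001101011100

Answer: 0111001101011100 (29532)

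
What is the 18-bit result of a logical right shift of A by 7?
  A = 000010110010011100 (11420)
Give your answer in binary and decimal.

Logical shift right by 7: drop the bottom 7 bit(s), prepend 7 zero(s) on the left.
  000010110010011100  ->  keep [00001011001], discard [0011100], prepend 0000000
= 000000000001011001

Answer: 000000000001011001 (89)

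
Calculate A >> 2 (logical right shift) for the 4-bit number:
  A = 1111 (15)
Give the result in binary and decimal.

Logical shift right by 2: drop the bottom 2 bit(s), prepend 2 zero(s) on the left.
  1111  ->  keep [11], discard [11], prepend 00
= 0011

Answer: 0011 (3)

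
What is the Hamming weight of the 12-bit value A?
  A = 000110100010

000110100010
1-bits at positions (from bit 0 = LSB): 1, 5, 7, 8
Count = 4

Answer: 4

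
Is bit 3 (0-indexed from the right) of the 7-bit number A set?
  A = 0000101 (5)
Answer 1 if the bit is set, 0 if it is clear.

Bit 3 is the 4th from the right.
  0000101
     ^
That bit is 0.

Answer: 0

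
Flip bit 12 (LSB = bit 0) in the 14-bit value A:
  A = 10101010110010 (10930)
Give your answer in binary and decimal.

Mask = 1 << 12 = 01000000000000
Bit 12 of A is 0; XOR with the mask flips it to 1.
  10101010110010
^ 01000000000000
----------------
  11101010110010

Answer: 11101010110010 (15026)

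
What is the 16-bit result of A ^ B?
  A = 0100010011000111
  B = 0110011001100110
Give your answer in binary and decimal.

Apply ^ to each column (1 where bits differ):
  0100010011000111
^ 0110011001100110
------------------
  0010001010100001

Answer: 0010001010100001 (8865)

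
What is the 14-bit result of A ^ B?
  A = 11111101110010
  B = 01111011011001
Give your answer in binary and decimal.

Apply ^ to each column (1 where bits differ):
  11111101110010
^ 01111011011001
----------------
  10000110101011

Answer: 10000110101011 (8619)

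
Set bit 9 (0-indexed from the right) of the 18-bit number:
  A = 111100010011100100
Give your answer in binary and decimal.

Mask = 1 << 9 = 000000001000000000
Bit 9 of A is 0, so OR-ing with the mask flips it to 1.
  111100010011100100
| 000000001000000000
--------------------
  111100011011100100

Answer: 111100011011100100 (247524)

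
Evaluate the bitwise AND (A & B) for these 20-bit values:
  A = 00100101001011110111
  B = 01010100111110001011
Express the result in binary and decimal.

Apply & to each column (1 only where both bits are 1):
  00100101001011110111
& 01010100111110001011
----------------------
  00000100001010000011

Answer: 00000100001010000011 (17027)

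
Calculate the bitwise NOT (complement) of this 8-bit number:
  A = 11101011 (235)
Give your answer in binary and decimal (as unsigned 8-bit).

Flip each bit (0->1, 1->0):
  11101011
  00010100

Answer: 00010100 (20)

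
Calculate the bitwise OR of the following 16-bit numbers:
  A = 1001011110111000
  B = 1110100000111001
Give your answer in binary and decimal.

Apply | to each column (1 where either bit is 1):
  1001011110111000
| 1110100000111001
------------------
  1111111110111001

Answer: 1111111110111001 (65465)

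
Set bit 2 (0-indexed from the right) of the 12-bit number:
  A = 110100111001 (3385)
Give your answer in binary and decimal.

Mask = 1 << 2 = 000000000100
Bit 2 of A is 0, so OR-ing with the mask flips it to 1.
  110100111001
| 000000000100
--------------
  110100111101

Answer: 110100111101 (3389)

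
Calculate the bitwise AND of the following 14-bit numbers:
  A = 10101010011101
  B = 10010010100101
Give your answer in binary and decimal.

Apply & to each column (1 only where both bits are 1):
  10101010011101
& 10010010100101
----------------
  10000010000101

Answer: 10000010000101 (8325)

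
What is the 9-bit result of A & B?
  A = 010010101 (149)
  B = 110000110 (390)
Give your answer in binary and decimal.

Apply & to each column (1 only where both bits are 1):
  010010101
& 110000110
-----------
  010000100

Answer: 010000100 (132)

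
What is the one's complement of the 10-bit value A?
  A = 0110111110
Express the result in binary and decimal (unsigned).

Flip each bit (0->1, 1->0):
  0110111110
  1001000001

Answer: 1001000001 (577)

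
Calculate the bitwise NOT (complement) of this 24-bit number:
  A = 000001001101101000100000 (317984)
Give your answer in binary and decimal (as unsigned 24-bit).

Flip each bit (0->1, 1->0):
  000001001101101000100000
  111110110010010111011111

Answer: 111110110010010111011111 (16459231)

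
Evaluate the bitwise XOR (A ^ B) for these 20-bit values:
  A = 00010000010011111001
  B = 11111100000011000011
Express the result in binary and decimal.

Apply ^ to each column (1 where bits differ):
  00010000010011111001
^ 11111100000011000011
----------------------
  11101100010000111010

Answer: 11101100010000111010 (967738)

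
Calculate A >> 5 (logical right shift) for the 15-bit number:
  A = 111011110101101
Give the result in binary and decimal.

Logical shift right by 5: drop the bottom 5 bit(s), prepend 5 zero(s) on the left.
  111011110101101  ->  keep [1110111101], discard [01101], prepend 00000
= 000001110111101

Answer: 000001110111101 (957)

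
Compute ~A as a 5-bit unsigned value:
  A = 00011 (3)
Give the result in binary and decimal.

Flip each bit (0->1, 1->0):
  00011
  11100

Answer: 11100 (28)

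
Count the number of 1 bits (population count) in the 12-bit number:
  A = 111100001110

111100001110
1-bits at positions (from bit 0 = LSB): 1, 2, 3, 8, 9, 10, 11
Count = 7

Answer: 7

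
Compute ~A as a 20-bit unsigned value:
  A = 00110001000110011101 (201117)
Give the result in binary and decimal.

Flip each bit (0->1, 1->0):
  00110001000110011101
  11001110111001100010

Answer: 11001110111001100010 (847458)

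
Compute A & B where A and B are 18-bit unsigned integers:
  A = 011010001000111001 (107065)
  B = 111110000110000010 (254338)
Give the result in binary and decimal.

Apply & to each column (1 only where both bits are 1):
  011010001000111001
& 111110000110000010
--------------------
  011010000000000000

Answer: 011010000000000000 (106496)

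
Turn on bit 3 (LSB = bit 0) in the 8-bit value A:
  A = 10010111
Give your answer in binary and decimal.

Mask = 1 << 3 = 00001000
Bit 3 of A is 0, so OR-ing with the mask flips it to 1.
  10010111
| 00001000
----------
  10011111

Answer: 10011111 (159)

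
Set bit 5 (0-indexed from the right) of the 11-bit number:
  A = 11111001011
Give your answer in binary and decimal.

Mask = 1 << 5 = 00000100000
Bit 5 of A is 0, so OR-ing with the mask flips it to 1.
  11111001011
| 00000100000
-------------
  11111101011

Answer: 11111101011 (2027)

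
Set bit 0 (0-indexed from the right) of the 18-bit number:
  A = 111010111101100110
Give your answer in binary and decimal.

Mask = 1 << 0 = 000000000000000001
Bit 0 of A is 0, so OR-ing with the mask flips it to 1.
  111010111101100110
| 000000000000000001
--------------------
  111010111101100111

Answer: 111010111101100111 (241511)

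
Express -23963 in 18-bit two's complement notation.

1. Binary of +23963:  000101110110011011
2. Invert bits:     111010001001100100
3. Add 1:           111010001001100101

Answer: 111010001001100101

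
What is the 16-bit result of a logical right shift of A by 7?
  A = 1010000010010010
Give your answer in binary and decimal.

Logical shift right by 7: drop the bottom 7 bit(s), prepend 7 zero(s) on the left.
  1010000010010010  ->  keep [101000001], discard [0010010], prepend 0000000
= 0000000101000001

Answer: 0000000101000001 (321)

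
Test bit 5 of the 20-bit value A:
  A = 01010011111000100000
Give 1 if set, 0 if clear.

Bit 5 is the 6th from the right.
  01010011111000100000
                ^
That bit is 1.

Answer: 1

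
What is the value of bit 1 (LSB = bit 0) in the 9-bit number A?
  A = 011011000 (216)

Bit 1 is the 2nd from the right.
  011011000
         ^
That bit is 0.

Answer: 0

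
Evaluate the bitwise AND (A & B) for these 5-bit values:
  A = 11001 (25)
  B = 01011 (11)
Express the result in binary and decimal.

Apply & to each column (1 only where both bits are 1):
  11001
& 01011
-------
  01001

Answer: 01001 (9)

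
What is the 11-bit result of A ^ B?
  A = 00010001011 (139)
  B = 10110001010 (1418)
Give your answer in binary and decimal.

Apply ^ to each column (1 where bits differ):
  00010001011
^ 10110001010
-------------
  10100000001

Answer: 10100000001 (1281)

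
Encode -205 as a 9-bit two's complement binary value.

1. Binary of +205:  011001101
2. Invert bits:     100110010
3. Add 1:           100110011

Answer: 100110011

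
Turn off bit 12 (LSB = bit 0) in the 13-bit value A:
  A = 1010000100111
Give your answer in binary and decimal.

Mask = ~(1 << 12) = 0111111111111
Bit 12 of A is 1, so AND-ing with the mask clears it to 0.
  1010000100111
& 0111111111111
---------------
  0010000100111

Answer: 0010000100111 (1063)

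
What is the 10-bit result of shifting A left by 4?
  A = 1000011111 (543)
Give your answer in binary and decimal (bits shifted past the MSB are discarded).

Shift left by 4: drop the top 4 bit(s), append 4 zero(s) on the right.
  1000011111  ->  discard [1000], keep [011111], append 0000
= 0111110000

Answer: 0111110000 (496)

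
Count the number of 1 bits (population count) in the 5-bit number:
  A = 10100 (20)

10100
1-bits at positions (from bit 0 = LSB): 2, 4
Count = 2

Answer: 2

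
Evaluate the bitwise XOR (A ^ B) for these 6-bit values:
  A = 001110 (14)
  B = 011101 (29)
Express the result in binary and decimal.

Apply ^ to each column (1 where bits differ):
  001110
^ 011101
--------
  010011

Answer: 010011 (19)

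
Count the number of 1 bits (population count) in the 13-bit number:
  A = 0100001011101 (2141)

0100001011101
1-bits at positions (from bit 0 = LSB): 0, 2, 3, 4, 6, 11
Count = 6

Answer: 6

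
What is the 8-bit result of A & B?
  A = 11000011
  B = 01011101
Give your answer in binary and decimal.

Apply & to each column (1 only where both bits are 1):
  11000011
& 01011101
----------
  01000001

Answer: 01000001 (65)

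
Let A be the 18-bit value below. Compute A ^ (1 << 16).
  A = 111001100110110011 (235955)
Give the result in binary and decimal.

Mask = 1 << 16 = 010000000000000000
Bit 16 of A is 1; XOR with the mask flips it to 0.
  111001100110110011
^ 010000000000000000
--------------------
  101001100110110011

Answer: 101001100110110011 (170419)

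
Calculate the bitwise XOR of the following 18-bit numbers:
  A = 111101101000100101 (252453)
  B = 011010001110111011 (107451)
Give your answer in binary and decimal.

Apply ^ to each column (1 where bits differ):
  111101101000100101
^ 011010001110111011
--------------------
  100111100110011110

Answer: 100111100110011110 (162206)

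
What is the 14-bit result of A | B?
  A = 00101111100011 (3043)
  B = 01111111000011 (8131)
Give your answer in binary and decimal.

Apply | to each column (1 where either bit is 1):
  00101111100011
| 01111111000011
----------------
  01111111100011

Answer: 01111111100011 (8163)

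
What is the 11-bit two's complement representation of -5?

1. Binary of +5:  00000000101
2. Invert bits:     11111111010
3. Add 1:           11111111011

Answer: 11111111011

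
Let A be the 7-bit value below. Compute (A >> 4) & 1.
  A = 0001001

Bit 4 is the 5th from the right.
  0001001
    ^
That bit is 0.

Answer: 0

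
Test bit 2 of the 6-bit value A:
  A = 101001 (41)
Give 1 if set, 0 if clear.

Bit 2 is the 3rd from the right.
  101001
     ^
That bit is 0.

Answer: 0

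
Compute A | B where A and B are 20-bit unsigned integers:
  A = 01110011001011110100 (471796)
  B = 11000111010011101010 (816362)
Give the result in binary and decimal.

Apply | to each column (1 where either bit is 1):
  01110011001011110100
| 11000111010011101010
----------------------
  11110111011011111110

Answer: 11110111011011111110 (1013502)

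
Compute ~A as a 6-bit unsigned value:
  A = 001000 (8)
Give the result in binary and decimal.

Flip each bit (0->1, 1->0):
  001000
  110111

Answer: 110111 (55)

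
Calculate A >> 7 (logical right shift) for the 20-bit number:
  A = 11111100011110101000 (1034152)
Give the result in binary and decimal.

Logical shift right by 7: drop the bottom 7 bit(s), prepend 7 zero(s) on the left.
  11111100011110101000  ->  keep [1111110001111], discard [0101000], prepend 0000000
= 00000001111110001111

Answer: 00000001111110001111 (8079)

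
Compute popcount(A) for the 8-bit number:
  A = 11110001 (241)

11110001
1-bits at positions (from bit 0 = LSB): 0, 4, 5, 6, 7
Count = 5

Answer: 5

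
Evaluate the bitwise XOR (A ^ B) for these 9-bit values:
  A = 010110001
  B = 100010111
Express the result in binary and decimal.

Apply ^ to each column (1 where bits differ):
  010110001
^ 100010111
-----------
  110100110

Answer: 110100110 (422)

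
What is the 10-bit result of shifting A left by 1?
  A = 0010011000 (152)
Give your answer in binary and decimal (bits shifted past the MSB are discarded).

Shift left by 1: drop the top 1 bit(s), append 1 zero(s) on the right.
  0010011000  ->  discard [0], keep [010011000], append 0
= 0100110000

Answer: 0100110000 (304)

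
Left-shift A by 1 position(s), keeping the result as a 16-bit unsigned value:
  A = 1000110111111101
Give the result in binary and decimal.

Shift left by 1: drop the top 1 bit(s), append 1 zero(s) on the right.
  1000110111111101  ->  discard [1], keep [000110111111101], append 0
= 0001101111111010

Answer: 0001101111111010 (7162)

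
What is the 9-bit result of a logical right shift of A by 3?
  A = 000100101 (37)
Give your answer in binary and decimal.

Logical shift right by 3: drop the bottom 3 bit(s), prepend 3 zero(s) on the left.
  000100101  ->  keep [000100], discard [101], prepend 000
= 000000100

Answer: 000000100 (4)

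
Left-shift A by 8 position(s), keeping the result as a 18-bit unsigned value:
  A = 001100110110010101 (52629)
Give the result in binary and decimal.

Shift left by 8: drop the top 8 bit(s), append 8 zero(s) on the right.
  001100110110010101  ->  discard [00110011], keep [0110010101], append 00000000
= 011001010100000000

Answer: 011001010100000000 (103680)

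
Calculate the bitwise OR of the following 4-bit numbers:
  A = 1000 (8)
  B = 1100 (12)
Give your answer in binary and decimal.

Apply | to each column (1 where either bit is 1):
  1000
| 1100
------
  1100

Answer: 1100 (12)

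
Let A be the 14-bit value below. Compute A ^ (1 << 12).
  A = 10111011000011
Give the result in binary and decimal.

Mask = 1 << 12 = 01000000000000
Bit 12 of A is 0; XOR with the mask flips it to 1.
  10111011000011
^ 01000000000000
----------------
  11111011000011

Answer: 11111011000011 (16067)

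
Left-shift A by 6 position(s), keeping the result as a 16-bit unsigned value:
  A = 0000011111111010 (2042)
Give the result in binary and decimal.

Shift left by 6: drop the top 6 bit(s), append 6 zero(s) on the right.
  0000011111111010  ->  discard [000001], keep [1111111010], append 000000
= 1111111010000000

Answer: 1111111010000000 (65152)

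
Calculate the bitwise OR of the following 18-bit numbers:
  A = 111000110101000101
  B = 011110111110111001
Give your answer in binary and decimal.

Apply | to each column (1 where either bit is 1):
  111000110101000101
| 011110111110111001
--------------------
  111110111111111101

Answer: 111110111111111101 (258045)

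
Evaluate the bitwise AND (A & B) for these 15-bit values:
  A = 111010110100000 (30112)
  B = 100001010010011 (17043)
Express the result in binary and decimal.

Apply & to each column (1 only where both bits are 1):
  111010110100000
& 100001010010011
-----------------
  100000010000000

Answer: 100000010000000 (16512)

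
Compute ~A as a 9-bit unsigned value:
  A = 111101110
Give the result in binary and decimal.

Flip each bit (0->1, 1->0):
  111101110
  000010001

Answer: 000010001 (17)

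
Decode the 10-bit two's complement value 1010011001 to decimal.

MSB is 1, so the value is negative. Find the magnitude:
1. Invert bits:  0101100110
2. Add 1:        0101100111  = 359
3. Apply sign:   -359

Answer: -359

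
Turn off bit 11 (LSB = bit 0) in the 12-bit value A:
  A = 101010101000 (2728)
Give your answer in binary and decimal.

Mask = ~(1 << 11) = 011111111111
Bit 11 of A is 1, so AND-ing with the mask clears it to 0.
  101010101000
& 011111111111
--------------
  001010101000

Answer: 001010101000 (680)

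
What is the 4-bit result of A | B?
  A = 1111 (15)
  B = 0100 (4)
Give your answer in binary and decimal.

Apply | to each column (1 where either bit is 1):
  1111
| 0100
------
  1111

Answer: 1111 (15)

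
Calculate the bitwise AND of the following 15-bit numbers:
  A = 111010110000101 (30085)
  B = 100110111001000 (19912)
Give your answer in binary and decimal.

Apply & to each column (1 only where both bits are 1):
  111010110000101
& 100110111001000
-----------------
  100010110000000

Answer: 100010110000000 (17792)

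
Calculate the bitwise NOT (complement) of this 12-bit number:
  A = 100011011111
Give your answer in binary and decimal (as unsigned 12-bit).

Flip each bit (0->1, 1->0):
  100011011111
  011100100000

Answer: 011100100000 (1824)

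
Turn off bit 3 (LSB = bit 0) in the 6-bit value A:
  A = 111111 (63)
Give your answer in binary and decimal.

Mask = ~(1 << 3) = 110111
Bit 3 of A is 1, so AND-ing with the mask clears it to 0.
  111111
& 110111
--------
  110111

Answer: 110111 (55)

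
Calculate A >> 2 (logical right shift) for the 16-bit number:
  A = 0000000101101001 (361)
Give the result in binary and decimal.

Logical shift right by 2: drop the bottom 2 bit(s), prepend 2 zero(s) on the left.
  0000000101101001  ->  keep [00000001011010], discard [01], prepend 00
= 0000000001011010

Answer: 0000000001011010 (90)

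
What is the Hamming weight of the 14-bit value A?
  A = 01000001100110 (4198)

01000001100110
1-bits at positions (from bit 0 = LSB): 1, 2, 5, 6, 12
Count = 5

Answer: 5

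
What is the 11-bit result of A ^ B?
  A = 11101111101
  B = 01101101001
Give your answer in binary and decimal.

Apply ^ to each column (1 where bits differ):
  11101111101
^ 01101101001
-------------
  10000010100

Answer: 10000010100 (1044)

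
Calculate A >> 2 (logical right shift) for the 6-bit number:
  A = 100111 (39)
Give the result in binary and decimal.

Logical shift right by 2: drop the bottom 2 bit(s), prepend 2 zero(s) on the left.
  100111  ->  keep [1001], discard [11], prepend 00
= 001001

Answer: 001001 (9)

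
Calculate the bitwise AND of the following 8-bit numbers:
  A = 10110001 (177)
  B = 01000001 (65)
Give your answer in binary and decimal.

Apply & to each column (1 only where both bits are 1):
  10110001
& 01000001
----------
  00000001

Answer: 00000001 (1)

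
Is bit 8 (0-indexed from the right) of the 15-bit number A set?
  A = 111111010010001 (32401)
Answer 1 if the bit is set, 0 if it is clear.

Bit 8 is the 9th from the right.
  111111010010001
        ^
That bit is 0.

Answer: 0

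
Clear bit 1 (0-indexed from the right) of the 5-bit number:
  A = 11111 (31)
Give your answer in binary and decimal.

Mask = ~(1 << 1) = 11101
Bit 1 of A is 1, so AND-ing with the mask clears it to 0.
  11111
& 11101
-------
  11101

Answer: 11101 (29)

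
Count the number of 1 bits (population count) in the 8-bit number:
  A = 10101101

10101101
1-bits at positions (from bit 0 = LSB): 0, 2, 3, 5, 7
Count = 5

Answer: 5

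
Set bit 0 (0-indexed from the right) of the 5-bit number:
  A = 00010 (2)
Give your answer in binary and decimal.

Mask = 1 << 0 = 00001
Bit 0 of A is 0, so OR-ing with the mask flips it to 1.
  00010
| 00001
-------
  00011

Answer: 00011 (3)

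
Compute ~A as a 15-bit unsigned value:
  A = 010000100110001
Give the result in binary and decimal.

Flip each bit (0->1, 1->0):
  010000100110001
  101111011001110

Answer: 101111011001110 (24270)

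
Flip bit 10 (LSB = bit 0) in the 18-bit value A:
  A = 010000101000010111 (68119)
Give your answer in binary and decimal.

Mask = 1 << 10 = 000000010000000000
Bit 10 of A is 0; XOR with the mask flips it to 1.
  010000101000010111
^ 000000010000000000
--------------------
  010000111000010111

Answer: 010000111000010111 (69143)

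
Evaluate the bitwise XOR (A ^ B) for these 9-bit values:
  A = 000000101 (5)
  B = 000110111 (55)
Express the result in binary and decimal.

Apply ^ to each column (1 where bits differ):
  000000101
^ 000110111
-----------
  000110010

Answer: 000110010 (50)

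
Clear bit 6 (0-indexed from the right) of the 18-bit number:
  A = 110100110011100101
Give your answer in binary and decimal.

Mask = ~(1 << 6) = 111111111110111111
Bit 6 of A is 1, so AND-ing with the mask clears it to 0.
  110100110011100101
& 111111111110111111
--------------------
  110100110010100101

Answer: 110100110010100101 (216229)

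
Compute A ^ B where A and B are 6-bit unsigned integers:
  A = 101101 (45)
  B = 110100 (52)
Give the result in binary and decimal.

Apply ^ to each column (1 where bits differ):
  101101
^ 110100
--------
  011001

Answer: 011001 (25)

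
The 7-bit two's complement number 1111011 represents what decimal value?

MSB is 1, so the value is negative. Find the magnitude:
1. Invert bits:  0000100
2. Add 1:        0000101  = 5
3. Apply sign:   -5

Answer: -5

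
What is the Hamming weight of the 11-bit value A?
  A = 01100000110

01100000110
1-bits at positions (from bit 0 = LSB): 1, 2, 8, 9
Count = 4

Answer: 4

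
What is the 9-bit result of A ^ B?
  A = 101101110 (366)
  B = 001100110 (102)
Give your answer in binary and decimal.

Apply ^ to each column (1 where bits differ):
  101101110
^ 001100110
-----------
  100001000

Answer: 100001000 (264)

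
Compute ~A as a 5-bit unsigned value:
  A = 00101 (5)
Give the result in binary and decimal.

Flip each bit (0->1, 1->0):
  00101
  11010

Answer: 11010 (26)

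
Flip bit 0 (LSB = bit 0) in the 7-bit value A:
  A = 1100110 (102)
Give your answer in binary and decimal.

Mask = 1 << 0 = 0000001
Bit 0 of A is 0; XOR with the mask flips it to 1.
  1100110
^ 0000001
---------
  1100111

Answer: 1100111 (103)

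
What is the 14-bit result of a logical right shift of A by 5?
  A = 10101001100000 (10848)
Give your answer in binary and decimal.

Logical shift right by 5: drop the bottom 5 bit(s), prepend 5 zero(s) on the left.
  10101001100000  ->  keep [101010011], discard [00000], prepend 00000
= 00000101010011

Answer: 00000101010011 (339)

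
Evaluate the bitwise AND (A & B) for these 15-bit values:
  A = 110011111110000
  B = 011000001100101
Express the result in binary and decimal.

Apply & to each column (1 only where both bits are 1):
  110011111110000
& 011000001100101
-----------------
  010000001100000

Answer: 010000001100000 (8288)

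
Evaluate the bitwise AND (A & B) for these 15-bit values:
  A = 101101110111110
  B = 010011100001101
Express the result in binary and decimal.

Apply & to each column (1 only where both bits are 1):
  101101110111110
& 010011100001101
-----------------
  000001100001100

Answer: 000001100001100 (780)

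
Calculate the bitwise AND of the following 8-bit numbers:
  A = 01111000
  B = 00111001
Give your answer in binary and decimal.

Apply & to each column (1 only where both bits are 1):
  01111000
& 00111001
----------
  00111000

Answer: 00111000 (56)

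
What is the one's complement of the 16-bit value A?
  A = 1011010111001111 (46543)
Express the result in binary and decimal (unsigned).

Flip each bit (0->1, 1->0):
  1011010111001111
  0100101000110000

Answer: 0100101000110000 (18992)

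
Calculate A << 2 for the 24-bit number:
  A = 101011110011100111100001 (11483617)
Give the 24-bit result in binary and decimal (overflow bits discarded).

Shift left by 2: drop the top 2 bit(s), append 2 zero(s) on the right.
  101011110011100111100001  ->  discard [10], keep [1011110011100111100001], append 00
= 101111001110011110000100

Answer: 101111001110011110000100 (12380036)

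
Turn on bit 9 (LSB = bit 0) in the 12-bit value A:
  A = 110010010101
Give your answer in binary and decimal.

Mask = 1 << 9 = 001000000000
Bit 9 of A is 0, so OR-ing with the mask flips it to 1.
  110010010101
| 001000000000
--------------
  111010010101

Answer: 111010010101 (3733)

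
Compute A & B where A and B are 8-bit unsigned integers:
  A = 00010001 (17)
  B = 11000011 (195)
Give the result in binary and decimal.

Apply & to each column (1 only where both bits are 1):
  00010001
& 11000011
----------
  00000001

Answer: 00000001 (1)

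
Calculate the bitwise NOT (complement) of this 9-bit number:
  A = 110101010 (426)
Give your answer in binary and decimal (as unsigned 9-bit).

Flip each bit (0->1, 1->0):
  110101010
  001010101

Answer: 001010101 (85)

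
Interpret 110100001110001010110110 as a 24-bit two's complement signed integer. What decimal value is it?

MSB is 1, so the value is negative. Find the magnitude:
1. Invert bits:  001011110001110101001001
2. Add 1:        001011110001110101001010  = 3087690
3. Apply sign:   -3087690

Answer: -3087690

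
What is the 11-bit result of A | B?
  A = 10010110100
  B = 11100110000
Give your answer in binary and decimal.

Apply | to each column (1 where either bit is 1):
  10010110100
| 11100110000
-------------
  11110110100

Answer: 11110110100 (1972)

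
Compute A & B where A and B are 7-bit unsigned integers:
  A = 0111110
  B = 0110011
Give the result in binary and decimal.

Apply & to each column (1 only where both bits are 1):
  0111110
& 0110011
---------
  0110010

Answer: 0110010 (50)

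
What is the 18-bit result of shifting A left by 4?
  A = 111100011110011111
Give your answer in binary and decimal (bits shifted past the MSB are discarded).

Shift left by 4: drop the top 4 bit(s), append 4 zero(s) on the right.
  111100011110011111  ->  discard [1111], keep [00011110011111], append 0000
= 000111100111110000

Answer: 000111100111110000 (31216)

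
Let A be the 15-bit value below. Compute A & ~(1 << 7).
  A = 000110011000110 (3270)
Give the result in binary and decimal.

Mask = ~(1 << 7) = 111111101111111
Bit 7 of A is 1, so AND-ing with the mask clears it to 0.
  000110011000110
& 111111101111111
-----------------
  000110001000110

Answer: 000110001000110 (3142)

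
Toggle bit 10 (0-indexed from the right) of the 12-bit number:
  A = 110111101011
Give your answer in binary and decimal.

Mask = 1 << 10 = 010000000000
Bit 10 of A is 1; XOR with the mask flips it to 0.
  110111101011
^ 010000000000
--------------
  100111101011

Answer: 100111101011 (2539)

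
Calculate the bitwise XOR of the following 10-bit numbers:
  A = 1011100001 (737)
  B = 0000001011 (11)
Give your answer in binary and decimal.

Apply ^ to each column (1 where bits differ):
  1011100001
^ 0000001011
------------
  1011101010

Answer: 1011101010 (746)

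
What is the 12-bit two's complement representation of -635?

1. Binary of +635:  001001111011
2. Invert bits:     110110000100
3. Add 1:           110110000101

Answer: 110110000101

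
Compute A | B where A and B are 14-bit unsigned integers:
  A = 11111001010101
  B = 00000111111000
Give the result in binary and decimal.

Apply | to each column (1 where either bit is 1):
  11111001010101
| 00000111111000
----------------
  11111111111101

Answer: 11111111111101 (16381)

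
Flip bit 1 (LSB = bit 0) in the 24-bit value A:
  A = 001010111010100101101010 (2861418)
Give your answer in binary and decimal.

Mask = 1 << 1 = 000000000000000000000010
Bit 1 of A is 1; XOR with the mask flips it to 0.
  001010111010100101101010
^ 000000000000000000000010
--------------------------
  001010111010100101101000

Answer: 001010111010100101101000 (2861416)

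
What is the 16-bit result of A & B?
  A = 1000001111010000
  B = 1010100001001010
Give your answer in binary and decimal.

Apply & to each column (1 only where both bits are 1):
  1000001111010000
& 1010100001001010
------------------
  1000000001000000

Answer: 1000000001000000 (32832)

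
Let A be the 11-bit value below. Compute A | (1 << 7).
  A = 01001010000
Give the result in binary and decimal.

Mask = 1 << 7 = 00010000000
Bit 7 of A is 0, so OR-ing with the mask flips it to 1.
  01001010000
| 00010000000
-------------
  01011010000

Answer: 01011010000 (720)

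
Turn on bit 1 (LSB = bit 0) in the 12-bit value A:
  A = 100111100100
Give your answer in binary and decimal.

Mask = 1 << 1 = 000000000010
Bit 1 of A is 0, so OR-ing with the mask flips it to 1.
  100111100100
| 000000000010
--------------
  100111100110

Answer: 100111100110 (2534)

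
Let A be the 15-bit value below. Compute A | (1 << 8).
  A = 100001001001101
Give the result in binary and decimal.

Mask = 1 << 8 = 000000100000000
Bit 8 of A is 0, so OR-ing with the mask flips it to 1.
  100001001001101
| 000000100000000
-----------------
  100001101001101

Answer: 100001101001101 (17229)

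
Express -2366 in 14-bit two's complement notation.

1. Binary of +2366:  00100100111110
2. Invert bits:     11011011000001
3. Add 1:           11011011000010

Answer: 11011011000010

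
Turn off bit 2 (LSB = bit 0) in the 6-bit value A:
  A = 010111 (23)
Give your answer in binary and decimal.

Mask = ~(1 << 2) = 111011
Bit 2 of A is 1, so AND-ing with the mask clears it to 0.
  010111
& 111011
--------
  010011

Answer: 010011 (19)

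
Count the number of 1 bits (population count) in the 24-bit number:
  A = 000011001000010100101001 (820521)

000011001000010100101001
1-bits at positions (from bit 0 = LSB): 0, 3, 5, 8, 10, 15, 18, 19
Count = 8

Answer: 8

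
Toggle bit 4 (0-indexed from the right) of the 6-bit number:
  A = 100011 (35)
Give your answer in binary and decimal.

Mask = 1 << 4 = 010000
Bit 4 of A is 0; XOR with the mask flips it to 1.
  100011
^ 010000
--------
  110011

Answer: 110011 (51)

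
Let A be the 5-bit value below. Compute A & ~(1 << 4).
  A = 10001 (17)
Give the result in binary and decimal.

Mask = ~(1 << 4) = 01111
Bit 4 of A is 1, so AND-ing with the mask clears it to 0.
  10001
& 01111
-------
  00001

Answer: 00001 (1)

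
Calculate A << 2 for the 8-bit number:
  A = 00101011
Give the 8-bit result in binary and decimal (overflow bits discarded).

Shift left by 2: drop the top 2 bit(s), append 2 zero(s) on the right.
  00101011  ->  discard [00], keep [101011], append 00
= 10101100

Answer: 10101100 (172)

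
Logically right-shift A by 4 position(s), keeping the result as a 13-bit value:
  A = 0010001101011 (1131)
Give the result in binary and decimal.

Logical shift right by 4: drop the bottom 4 bit(s), prepend 4 zero(s) on the left.
  0010001101011  ->  keep [001000110], discard [1011], prepend 0000
= 0000001000110

Answer: 0000001000110 (70)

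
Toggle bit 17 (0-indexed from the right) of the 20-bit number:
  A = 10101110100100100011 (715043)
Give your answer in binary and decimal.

Mask = 1 << 17 = 00100000000000000000
Bit 17 of A is 1; XOR with the mask flips it to 0.
  10101110100100100011
^ 00100000000000000000
----------------------
  10001110100100100011

Answer: 10001110100100100011 (583971)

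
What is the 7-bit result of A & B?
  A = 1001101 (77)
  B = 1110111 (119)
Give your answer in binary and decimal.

Apply & to each column (1 only where both bits are 1):
  1001101
& 1110111
---------
  1000101

Answer: 1000101 (69)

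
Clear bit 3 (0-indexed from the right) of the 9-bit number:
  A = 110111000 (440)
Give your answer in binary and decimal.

Mask = ~(1 << 3) = 111110111
Bit 3 of A is 1, so AND-ing with the mask clears it to 0.
  110111000
& 111110111
-----------
  110110000

Answer: 110110000 (432)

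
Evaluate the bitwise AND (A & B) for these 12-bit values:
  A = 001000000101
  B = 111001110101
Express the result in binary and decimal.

Apply & to each column (1 only where both bits are 1):
  001000000101
& 111001110101
--------------
  001000000101

Answer: 001000000101 (517)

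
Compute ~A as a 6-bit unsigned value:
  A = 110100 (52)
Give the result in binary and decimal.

Flip each bit (0->1, 1->0):
  110100
  001011

Answer: 001011 (11)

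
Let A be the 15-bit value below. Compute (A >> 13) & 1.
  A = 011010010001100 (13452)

Bit 13 is the 14th from the right.
  011010010001100
   ^
That bit is 1.

Answer: 1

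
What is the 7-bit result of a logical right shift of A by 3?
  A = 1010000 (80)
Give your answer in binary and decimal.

Logical shift right by 3: drop the bottom 3 bit(s), prepend 3 zero(s) on the left.
  1010000  ->  keep [1010], discard [000], prepend 000
= 0001010

Answer: 0001010 (10)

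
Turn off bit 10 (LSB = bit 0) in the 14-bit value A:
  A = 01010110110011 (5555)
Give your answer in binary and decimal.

Mask = ~(1 << 10) = 11101111111111
Bit 10 of A is 1, so AND-ing with the mask clears it to 0.
  01010110110011
& 11101111111111
----------------
  01000110110011

Answer: 01000110110011 (4531)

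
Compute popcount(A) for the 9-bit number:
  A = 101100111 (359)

101100111
1-bits at positions (from bit 0 = LSB): 0, 1, 2, 5, 6, 8
Count = 6

Answer: 6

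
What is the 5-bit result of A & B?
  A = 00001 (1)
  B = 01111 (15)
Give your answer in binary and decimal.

Apply & to each column (1 only where both bits are 1):
  00001
& 01111
-------
  00001

Answer: 00001 (1)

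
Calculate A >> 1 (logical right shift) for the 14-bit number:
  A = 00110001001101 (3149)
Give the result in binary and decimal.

Logical shift right by 1: drop the bottom 1 bit(s), prepend 1 zero(s) on the left.
  00110001001101  ->  keep [0011000100110], discard [1], prepend 0
= 00011000100110

Answer: 00011000100110 (1574)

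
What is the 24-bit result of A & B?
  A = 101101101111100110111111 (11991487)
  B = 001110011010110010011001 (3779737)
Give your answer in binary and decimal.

Apply & to each column (1 only where both bits are 1):
  101101101111100110111111
& 001110011010110010011001
--------------------------
  001100001010100010011001

Answer: 001100001010100010011001 (3188889)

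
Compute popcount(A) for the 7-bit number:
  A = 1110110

1110110
1-bits at positions (from bit 0 = LSB): 1, 2, 4, 5, 6
Count = 5

Answer: 5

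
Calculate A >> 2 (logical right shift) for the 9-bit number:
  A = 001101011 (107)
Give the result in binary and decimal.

Logical shift right by 2: drop the bottom 2 bit(s), prepend 2 zero(s) on the left.
  001101011  ->  keep [0011010], discard [11], prepend 00
= 000011010

Answer: 000011010 (26)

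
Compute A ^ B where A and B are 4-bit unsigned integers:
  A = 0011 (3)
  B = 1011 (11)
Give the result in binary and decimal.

Apply ^ to each column (1 where bits differ):
  0011
^ 1011
------
  1000

Answer: 1000 (8)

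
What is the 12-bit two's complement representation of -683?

1. Binary of +683:  001010101011
2. Invert bits:     110101010100
3. Add 1:           110101010101

Answer: 110101010101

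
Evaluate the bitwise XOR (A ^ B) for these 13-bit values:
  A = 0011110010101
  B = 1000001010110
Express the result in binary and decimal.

Apply ^ to each column (1 where bits differ):
  0011110010101
^ 1000001010110
---------------
  1011111000011

Answer: 1011111000011 (6083)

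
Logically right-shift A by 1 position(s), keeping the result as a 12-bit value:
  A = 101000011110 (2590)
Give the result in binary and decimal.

Logical shift right by 1: drop the bottom 1 bit(s), prepend 1 zero(s) on the left.
  101000011110  ->  keep [10100001111], discard [0], prepend 0
= 010100001111

Answer: 010100001111 (1295)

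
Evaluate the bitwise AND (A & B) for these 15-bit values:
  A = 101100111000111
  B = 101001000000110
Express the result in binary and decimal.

Apply & to each column (1 only where both bits are 1):
  101100111000111
& 101001000000110
-----------------
  101000000000110

Answer: 101000000000110 (20486)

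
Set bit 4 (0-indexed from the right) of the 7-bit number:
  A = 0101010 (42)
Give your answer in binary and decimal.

Mask = 1 << 4 = 0010000
Bit 4 of A is 0, so OR-ing with the mask flips it to 1.
  0101010
| 0010000
---------
  0111010

Answer: 0111010 (58)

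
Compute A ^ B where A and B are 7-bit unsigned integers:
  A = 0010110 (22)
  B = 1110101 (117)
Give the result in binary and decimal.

Apply ^ to each column (1 where bits differ):
  0010110
^ 1110101
---------
  1100011

Answer: 1100011 (99)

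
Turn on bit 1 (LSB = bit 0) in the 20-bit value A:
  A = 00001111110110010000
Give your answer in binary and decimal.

Mask = 1 << 1 = 00000000000000000010
Bit 1 of A is 0, so OR-ing with the mask flips it to 1.
  00001111110110010000
| 00000000000000000010
----------------------
  00001111110110010010

Answer: 00001111110110010010 (64914)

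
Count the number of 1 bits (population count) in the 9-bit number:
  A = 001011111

001011111
1-bits at positions (from bit 0 = LSB): 0, 1, 2, 3, 4, 6
Count = 6

Answer: 6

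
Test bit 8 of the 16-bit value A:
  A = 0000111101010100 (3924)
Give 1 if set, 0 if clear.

Bit 8 is the 9th from the right.
  0000111101010100
         ^
That bit is 1.

Answer: 1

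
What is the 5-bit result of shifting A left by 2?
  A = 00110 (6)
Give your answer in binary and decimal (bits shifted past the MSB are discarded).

Shift left by 2: drop the top 2 bit(s), append 2 zero(s) on the right.
  00110  ->  discard [00], keep [110], append 00
= 11000

Answer: 11000 (24)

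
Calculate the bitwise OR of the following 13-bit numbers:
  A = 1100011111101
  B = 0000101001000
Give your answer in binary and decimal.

Apply | to each column (1 where either bit is 1):
  1100011111101
| 0000101001000
---------------
  1100111111101

Answer: 1100111111101 (6653)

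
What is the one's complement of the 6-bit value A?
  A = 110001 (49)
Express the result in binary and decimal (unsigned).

Flip each bit (0->1, 1->0):
  110001
  001110

Answer: 001110 (14)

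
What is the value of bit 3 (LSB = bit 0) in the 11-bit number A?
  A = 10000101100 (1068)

Bit 3 is the 4th from the right.
  10000101100
         ^
That bit is 1.

Answer: 1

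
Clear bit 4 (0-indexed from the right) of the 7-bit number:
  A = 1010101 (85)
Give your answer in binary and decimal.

Mask = ~(1 << 4) = 1101111
Bit 4 of A is 1, so AND-ing with the mask clears it to 0.
  1010101
& 1101111
---------
  1000101

Answer: 1000101 (69)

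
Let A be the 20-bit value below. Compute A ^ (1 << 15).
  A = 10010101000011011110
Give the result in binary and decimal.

Mask = 1 << 15 = 00001000000000000000
Bit 15 of A is 0; XOR with the mask flips it to 1.
  10010101000011011110
^ 00001000000000000000
----------------------
  10011101000011011110

Answer: 10011101000011011110 (643294)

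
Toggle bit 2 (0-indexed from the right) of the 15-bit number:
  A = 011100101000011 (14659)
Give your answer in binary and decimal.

Mask = 1 << 2 = 000000000000100
Bit 2 of A is 0; XOR with the mask flips it to 1.
  011100101000011
^ 000000000000100
-----------------
  011100101000111

Answer: 011100101000111 (14663)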